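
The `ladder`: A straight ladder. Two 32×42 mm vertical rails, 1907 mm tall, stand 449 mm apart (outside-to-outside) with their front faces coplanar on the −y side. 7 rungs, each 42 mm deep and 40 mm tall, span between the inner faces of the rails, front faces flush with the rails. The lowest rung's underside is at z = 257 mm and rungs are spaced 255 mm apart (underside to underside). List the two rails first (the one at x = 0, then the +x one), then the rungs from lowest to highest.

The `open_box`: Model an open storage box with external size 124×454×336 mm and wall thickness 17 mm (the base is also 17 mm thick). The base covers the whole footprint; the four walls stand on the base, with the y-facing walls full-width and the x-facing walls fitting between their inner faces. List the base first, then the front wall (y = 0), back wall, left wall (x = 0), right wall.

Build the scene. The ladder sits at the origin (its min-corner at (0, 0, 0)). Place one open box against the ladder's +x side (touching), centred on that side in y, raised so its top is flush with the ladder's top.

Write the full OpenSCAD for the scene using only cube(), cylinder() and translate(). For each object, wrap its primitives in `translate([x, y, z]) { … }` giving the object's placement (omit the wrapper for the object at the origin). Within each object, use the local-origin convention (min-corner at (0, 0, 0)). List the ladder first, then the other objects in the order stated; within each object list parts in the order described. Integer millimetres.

cube([32, 42, 1907]);
translate([417, 0, 0]) cube([32, 42, 1907]);
translate([32, 0, 257]) cube([385, 42, 40]);
translate([32, 0, 512]) cube([385, 42, 40]);
translate([32, 0, 767]) cube([385, 42, 40]);
translate([32, 0, 1022]) cube([385, 42, 40]);
translate([32, 0, 1277]) cube([385, 42, 40]);
translate([32, 0, 1532]) cube([385, 42, 40]);
translate([32, 0, 1787]) cube([385, 42, 40]);
translate([449, -206, 1571]) {
  cube([124, 454, 17]);
  translate([0, 0, 17]) cube([124, 17, 319]);
  translate([0, 437, 17]) cube([124, 17, 319]);
  translate([0, 17, 17]) cube([17, 420, 319]);
  translate([107, 17, 17]) cube([17, 420, 319]);
}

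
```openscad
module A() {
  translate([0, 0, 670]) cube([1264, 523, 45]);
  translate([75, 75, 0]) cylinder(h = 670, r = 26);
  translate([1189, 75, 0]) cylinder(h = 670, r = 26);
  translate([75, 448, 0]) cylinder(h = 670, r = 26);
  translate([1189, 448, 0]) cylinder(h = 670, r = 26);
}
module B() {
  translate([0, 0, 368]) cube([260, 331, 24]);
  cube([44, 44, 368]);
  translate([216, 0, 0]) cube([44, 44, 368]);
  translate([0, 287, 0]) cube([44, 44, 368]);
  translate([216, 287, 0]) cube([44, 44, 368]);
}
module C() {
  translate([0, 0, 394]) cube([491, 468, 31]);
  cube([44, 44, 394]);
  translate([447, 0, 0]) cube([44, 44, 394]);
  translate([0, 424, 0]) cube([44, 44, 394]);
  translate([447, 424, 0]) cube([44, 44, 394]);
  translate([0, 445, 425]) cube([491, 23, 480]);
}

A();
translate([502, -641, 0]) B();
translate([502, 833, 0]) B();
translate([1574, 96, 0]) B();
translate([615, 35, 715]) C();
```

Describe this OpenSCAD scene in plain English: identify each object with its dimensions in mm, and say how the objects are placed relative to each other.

A is a table with a 1264×523 mm rectangular top, 45 mm thick, top surface at z = 715 mm, supported by four round legs of 52 mm diameter, each leg's bounding box inset 49 mm from the nearest pair of top edges, running from the floor.

B is a four-legged stool. The seat is 260×331 mm, 24 mm thick, top at z = 392 mm. It stands on four square legs, each 44×44 mm in cross-section, from z = 0 to the seat underside, each flush with a corner of the seat.

C is a chair: 491×468 mm seat, 31 mm thick, top at z = 425 mm, on four 44 mm square corner legs flush with the seat edges. A 23 mm thick backrest slab spans the full seat width, extending 480 mm above the seat top, its back face flush with the seat's +y edge.

Three stools sit around the table at the −y, +y, +x sides. The chair is on top of the table.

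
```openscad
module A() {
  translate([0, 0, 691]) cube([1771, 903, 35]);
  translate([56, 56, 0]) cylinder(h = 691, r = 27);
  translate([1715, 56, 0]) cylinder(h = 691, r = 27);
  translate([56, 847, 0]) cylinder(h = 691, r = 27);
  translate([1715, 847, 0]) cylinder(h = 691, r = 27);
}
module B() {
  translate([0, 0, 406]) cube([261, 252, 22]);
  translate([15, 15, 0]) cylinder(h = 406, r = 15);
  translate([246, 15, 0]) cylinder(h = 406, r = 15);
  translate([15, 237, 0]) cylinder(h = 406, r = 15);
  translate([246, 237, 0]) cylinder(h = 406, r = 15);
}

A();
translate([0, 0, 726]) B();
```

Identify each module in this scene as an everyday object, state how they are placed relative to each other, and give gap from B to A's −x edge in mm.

The stool's min-x is at 0; the table's min-x is 0; gap = 0 mm.

A is a table. B is a stool. The stool is on top of the table. The gap from the stool to the table's −x edge is 0 mm.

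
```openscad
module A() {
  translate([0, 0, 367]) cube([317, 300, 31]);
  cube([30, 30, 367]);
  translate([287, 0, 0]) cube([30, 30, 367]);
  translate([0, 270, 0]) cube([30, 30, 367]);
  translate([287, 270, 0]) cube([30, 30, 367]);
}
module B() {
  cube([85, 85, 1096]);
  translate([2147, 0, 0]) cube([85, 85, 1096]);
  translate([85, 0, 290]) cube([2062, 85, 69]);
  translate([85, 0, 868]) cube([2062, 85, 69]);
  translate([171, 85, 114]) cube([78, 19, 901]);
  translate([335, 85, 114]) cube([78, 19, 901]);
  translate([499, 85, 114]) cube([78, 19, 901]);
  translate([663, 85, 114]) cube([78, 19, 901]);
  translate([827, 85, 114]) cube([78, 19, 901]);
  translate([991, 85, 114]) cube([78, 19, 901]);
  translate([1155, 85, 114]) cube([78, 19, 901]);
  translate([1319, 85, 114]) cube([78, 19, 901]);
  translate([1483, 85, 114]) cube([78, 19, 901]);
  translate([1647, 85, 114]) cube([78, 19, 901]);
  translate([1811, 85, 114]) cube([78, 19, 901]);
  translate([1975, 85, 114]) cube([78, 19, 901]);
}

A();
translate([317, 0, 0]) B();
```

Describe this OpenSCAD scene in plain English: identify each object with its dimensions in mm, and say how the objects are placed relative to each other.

A is a four-legged stool. The seat is 317×300 mm, 31 mm thick, top at z = 398 mm. It stands on four square legs, each 30×30 mm in cross-section, from z = 0 to the seat underside, each flush with a corner of the seat.

B is a fence section. Two 85×85 mm posts, 1096 mm tall, stand on the floor with a clear span of 2062 mm between their inner faces. Two horizontal rails of 85×69 mm section span the gap between the posts with their undersides at z = 290 mm and z = 868 mm, flush with the posts' −y face. 12 pickets, each 78 mm wide, 19 mm thick and 901 mm tall, are fixed to the +y face of the rails with their bottoms at z = 114 mm, evenly spaced across the span with equal gaps (rounded down to the nearest mm) at the −x end and between each pair — any rounding remainder accumulates at the +x end.

The fence section is against the stool's +x side, with their −y faces flush.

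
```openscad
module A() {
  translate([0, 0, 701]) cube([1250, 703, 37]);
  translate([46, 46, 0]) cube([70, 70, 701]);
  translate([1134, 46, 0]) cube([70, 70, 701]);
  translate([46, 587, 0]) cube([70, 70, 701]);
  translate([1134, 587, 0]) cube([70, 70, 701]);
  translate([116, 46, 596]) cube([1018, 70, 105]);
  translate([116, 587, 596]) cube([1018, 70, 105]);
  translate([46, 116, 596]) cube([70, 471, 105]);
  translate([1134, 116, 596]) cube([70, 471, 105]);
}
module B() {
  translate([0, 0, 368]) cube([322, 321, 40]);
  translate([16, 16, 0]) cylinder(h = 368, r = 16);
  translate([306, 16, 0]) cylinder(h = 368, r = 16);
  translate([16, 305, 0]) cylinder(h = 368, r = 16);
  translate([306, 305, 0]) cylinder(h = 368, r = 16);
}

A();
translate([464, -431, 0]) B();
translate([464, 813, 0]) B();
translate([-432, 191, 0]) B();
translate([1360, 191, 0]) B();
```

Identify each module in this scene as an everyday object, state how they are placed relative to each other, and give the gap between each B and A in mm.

Each stool's nearest face is 110 mm from the table's bounding box.

A is a table. B is a stool. Four stools sit around the table at the −y, +y, −x, +x sides. The gap between each stool and the table is 110 mm.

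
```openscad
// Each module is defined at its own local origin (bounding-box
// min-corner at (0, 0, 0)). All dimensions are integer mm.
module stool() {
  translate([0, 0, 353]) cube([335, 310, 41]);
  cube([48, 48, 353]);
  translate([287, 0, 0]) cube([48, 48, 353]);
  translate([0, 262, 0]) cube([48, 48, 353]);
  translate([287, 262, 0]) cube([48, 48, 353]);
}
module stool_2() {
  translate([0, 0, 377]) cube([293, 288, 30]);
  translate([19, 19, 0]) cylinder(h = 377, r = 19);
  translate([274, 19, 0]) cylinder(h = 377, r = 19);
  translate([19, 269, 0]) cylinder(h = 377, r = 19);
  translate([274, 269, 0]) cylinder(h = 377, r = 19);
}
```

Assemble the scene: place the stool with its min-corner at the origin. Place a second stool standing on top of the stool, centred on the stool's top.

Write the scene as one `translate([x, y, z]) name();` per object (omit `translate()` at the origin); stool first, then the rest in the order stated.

stool();
translate([21, 11, 394]) stool_2();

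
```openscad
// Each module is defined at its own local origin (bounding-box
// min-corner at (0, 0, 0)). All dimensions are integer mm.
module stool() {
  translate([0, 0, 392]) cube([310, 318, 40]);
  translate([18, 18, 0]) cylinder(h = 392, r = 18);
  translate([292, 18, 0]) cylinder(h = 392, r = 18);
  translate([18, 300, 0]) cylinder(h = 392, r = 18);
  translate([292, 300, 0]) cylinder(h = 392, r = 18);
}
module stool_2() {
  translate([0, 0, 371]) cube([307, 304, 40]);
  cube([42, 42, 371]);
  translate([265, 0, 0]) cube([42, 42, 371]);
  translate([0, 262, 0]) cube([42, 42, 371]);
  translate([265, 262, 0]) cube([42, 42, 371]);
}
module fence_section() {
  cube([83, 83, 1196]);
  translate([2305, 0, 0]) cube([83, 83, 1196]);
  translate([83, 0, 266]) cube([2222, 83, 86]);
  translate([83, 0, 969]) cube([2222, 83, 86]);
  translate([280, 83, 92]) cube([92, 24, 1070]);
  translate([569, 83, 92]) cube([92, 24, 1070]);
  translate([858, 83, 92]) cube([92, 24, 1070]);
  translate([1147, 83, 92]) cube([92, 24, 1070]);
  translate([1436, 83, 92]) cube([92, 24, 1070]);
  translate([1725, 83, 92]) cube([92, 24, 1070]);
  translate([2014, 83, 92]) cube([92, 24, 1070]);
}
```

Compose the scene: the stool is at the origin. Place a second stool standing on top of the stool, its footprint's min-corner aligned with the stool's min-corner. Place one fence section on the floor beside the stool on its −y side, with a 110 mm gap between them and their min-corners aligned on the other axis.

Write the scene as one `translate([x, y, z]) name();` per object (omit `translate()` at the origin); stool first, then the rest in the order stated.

stool();
translate([0, 0, 432]) stool_2();
translate([0, -217, 0]) fence_section();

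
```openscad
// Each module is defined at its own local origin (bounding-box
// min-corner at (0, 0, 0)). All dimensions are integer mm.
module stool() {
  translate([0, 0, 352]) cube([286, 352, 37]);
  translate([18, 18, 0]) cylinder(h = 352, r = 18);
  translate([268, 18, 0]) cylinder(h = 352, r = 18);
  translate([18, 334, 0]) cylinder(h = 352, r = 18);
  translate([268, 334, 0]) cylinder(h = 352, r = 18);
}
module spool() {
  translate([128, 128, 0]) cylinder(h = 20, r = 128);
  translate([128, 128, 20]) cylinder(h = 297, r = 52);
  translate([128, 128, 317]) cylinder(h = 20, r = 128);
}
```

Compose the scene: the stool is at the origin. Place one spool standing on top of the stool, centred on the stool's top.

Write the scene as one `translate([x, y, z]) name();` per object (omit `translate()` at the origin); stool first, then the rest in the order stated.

stool();
translate([15, 48, 389]) spool();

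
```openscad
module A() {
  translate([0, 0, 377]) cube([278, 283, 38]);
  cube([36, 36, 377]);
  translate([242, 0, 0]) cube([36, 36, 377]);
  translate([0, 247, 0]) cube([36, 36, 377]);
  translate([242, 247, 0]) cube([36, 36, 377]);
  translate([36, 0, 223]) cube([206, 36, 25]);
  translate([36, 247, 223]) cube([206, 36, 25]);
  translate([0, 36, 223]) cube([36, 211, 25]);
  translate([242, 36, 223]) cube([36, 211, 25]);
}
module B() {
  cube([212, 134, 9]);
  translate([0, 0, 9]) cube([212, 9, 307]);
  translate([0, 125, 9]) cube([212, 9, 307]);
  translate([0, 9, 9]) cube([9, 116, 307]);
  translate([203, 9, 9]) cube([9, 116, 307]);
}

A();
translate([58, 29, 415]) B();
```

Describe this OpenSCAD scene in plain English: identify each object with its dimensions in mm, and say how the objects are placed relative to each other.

A is a simple wooden stool: a rectangular seat 278 mm (x) by 283 mm (y), 38 mm thick, top face at z = 415 mm, on four square legs, each 36×36 mm in cross-section. The legs rest on z = 0, each flush with a corner of the seat. Four stretchers, 36 mm wide and 25 mm tall, connect adjacent legs with their undersides at z = 223 mm, each running between the inner faces of the legs it joins and aligned with the legs' outer faces on the other axis.

B is an open storage box with external size 212×134×316 mm and wall thickness 9 mm (the base is also 9 mm thick). The base covers the whole footprint; the four walls stand on the base, with the y-facing walls full-width and the x-facing walls fitting between their inner faces.

The open box is on top of the stool.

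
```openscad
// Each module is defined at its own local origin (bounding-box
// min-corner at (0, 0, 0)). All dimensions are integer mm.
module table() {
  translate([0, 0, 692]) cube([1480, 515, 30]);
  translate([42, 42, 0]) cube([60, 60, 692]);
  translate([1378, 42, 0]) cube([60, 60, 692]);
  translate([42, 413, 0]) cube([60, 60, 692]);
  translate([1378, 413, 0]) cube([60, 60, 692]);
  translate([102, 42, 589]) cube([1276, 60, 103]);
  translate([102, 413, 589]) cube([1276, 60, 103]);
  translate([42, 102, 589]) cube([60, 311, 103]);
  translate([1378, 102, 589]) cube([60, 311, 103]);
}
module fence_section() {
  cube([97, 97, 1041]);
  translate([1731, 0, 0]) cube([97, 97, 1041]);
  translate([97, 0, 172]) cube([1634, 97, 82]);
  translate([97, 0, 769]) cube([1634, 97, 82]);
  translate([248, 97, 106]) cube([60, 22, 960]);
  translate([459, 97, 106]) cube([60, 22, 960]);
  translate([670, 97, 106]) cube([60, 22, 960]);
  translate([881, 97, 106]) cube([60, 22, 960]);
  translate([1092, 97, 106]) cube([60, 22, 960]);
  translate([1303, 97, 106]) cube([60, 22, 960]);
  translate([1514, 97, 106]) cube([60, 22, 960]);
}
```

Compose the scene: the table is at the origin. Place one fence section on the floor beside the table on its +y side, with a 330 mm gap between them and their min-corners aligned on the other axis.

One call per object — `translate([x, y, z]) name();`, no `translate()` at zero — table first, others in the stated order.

table();
translate([0, 845, 0]) fence_section();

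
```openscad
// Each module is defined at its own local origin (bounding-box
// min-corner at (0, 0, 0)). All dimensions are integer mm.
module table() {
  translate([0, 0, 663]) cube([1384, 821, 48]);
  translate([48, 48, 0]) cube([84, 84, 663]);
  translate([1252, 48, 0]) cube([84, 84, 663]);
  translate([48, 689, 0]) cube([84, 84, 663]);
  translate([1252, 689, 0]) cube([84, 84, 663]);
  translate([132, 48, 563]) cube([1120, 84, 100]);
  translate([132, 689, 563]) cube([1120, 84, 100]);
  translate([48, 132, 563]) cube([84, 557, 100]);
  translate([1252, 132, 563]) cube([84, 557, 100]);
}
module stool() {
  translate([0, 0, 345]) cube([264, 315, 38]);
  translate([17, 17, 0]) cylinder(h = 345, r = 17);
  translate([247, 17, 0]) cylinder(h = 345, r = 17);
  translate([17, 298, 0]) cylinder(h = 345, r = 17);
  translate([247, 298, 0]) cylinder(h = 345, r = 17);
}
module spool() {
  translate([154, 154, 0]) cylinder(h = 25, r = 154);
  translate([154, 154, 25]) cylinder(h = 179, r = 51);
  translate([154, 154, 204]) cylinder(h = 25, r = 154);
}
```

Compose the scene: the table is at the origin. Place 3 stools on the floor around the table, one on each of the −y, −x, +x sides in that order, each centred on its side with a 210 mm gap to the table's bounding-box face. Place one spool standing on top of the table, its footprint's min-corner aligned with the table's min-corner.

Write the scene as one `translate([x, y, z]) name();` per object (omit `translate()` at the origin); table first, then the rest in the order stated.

table();
translate([560, -525, 0]) stool();
translate([-474, 253, 0]) stool();
translate([1594, 253, 0]) stool();
translate([0, 0, 711]) spool();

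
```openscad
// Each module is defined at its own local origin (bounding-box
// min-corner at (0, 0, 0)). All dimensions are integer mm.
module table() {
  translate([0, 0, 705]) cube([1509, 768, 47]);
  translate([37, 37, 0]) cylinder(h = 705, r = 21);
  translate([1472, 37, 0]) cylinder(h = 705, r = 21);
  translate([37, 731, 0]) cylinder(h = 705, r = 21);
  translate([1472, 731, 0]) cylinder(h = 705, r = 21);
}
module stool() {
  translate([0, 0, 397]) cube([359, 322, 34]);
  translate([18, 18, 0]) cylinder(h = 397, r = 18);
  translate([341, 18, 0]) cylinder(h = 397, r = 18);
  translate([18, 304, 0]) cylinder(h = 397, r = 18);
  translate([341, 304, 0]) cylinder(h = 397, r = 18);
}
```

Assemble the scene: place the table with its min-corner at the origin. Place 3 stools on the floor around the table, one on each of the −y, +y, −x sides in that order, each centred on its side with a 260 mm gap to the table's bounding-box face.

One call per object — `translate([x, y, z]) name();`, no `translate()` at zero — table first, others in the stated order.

table();
translate([575, -582, 0]) stool();
translate([575, 1028, 0]) stool();
translate([-619, 223, 0]) stool();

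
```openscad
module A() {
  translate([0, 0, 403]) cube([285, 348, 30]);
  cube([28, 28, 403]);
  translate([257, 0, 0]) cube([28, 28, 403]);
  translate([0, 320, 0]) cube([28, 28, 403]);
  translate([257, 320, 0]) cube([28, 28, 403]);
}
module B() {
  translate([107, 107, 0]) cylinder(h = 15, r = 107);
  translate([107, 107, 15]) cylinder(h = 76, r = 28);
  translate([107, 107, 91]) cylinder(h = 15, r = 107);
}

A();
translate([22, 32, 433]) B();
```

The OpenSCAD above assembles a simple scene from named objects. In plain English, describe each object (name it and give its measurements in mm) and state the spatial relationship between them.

A is a four-legged stool. The seat is 285×348 mm, 30 mm thick, top at z = 433 mm. It stands on four square legs, each 28×28 mm in cross-section, from z = 0 to the seat underside, each flush with a corner of the seat.

B is a spool: two coaxial disc flanges of radius 107 mm and thickness 15 mm, joined by a core cylinder of radius 28 mm and height 76 mm. The lower flange rests on z = 0 and the three cylinders share a vertical axis.

The spool is on top of the stool.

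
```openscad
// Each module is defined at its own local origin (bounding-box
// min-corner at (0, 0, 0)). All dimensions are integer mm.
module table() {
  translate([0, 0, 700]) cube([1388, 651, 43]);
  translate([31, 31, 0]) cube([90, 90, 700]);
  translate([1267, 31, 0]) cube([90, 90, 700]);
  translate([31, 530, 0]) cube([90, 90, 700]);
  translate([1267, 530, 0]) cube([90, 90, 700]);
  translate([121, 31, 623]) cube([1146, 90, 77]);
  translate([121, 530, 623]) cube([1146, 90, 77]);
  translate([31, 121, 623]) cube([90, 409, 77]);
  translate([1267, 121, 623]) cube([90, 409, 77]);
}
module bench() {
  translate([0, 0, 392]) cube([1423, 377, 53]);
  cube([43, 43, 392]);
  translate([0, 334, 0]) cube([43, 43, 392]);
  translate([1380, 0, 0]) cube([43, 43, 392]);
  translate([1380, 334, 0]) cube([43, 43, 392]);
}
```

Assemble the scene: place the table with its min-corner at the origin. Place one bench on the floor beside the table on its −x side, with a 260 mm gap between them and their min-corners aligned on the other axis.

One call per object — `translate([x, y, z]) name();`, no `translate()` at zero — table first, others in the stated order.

table();
translate([-1683, 0, 0]) bench();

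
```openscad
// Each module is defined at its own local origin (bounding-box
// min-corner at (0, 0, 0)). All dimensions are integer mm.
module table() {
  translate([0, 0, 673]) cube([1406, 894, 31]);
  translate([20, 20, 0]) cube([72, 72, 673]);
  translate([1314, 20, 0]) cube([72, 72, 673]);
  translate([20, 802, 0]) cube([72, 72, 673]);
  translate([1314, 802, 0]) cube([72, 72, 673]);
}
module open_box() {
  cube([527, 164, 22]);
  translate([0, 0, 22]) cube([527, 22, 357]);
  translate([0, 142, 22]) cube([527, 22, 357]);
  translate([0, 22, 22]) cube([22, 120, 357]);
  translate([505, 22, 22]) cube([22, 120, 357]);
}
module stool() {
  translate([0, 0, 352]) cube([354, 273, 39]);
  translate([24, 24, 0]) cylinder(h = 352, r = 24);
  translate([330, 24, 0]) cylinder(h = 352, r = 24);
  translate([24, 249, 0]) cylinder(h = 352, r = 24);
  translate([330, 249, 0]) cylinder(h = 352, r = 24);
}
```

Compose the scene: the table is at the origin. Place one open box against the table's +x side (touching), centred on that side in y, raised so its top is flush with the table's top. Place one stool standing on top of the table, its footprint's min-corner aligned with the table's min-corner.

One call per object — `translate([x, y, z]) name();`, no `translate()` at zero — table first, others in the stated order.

table();
translate([1406, 365, 325]) open_box();
translate([0, 0, 704]) stool();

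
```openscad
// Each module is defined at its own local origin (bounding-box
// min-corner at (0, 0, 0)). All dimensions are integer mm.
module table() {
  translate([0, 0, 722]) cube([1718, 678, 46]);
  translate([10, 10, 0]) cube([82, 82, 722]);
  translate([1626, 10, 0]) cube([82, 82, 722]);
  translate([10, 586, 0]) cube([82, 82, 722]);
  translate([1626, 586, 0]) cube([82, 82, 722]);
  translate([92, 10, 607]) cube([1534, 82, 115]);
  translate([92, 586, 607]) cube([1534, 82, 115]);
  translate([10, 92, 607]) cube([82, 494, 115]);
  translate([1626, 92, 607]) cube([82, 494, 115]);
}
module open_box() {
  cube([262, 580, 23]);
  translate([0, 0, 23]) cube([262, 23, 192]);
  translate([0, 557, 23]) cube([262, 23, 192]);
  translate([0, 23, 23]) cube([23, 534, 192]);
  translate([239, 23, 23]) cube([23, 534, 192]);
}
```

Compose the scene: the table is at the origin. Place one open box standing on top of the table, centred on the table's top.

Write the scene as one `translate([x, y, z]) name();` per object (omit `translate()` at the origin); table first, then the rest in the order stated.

table();
translate([728, 49, 768]) open_box();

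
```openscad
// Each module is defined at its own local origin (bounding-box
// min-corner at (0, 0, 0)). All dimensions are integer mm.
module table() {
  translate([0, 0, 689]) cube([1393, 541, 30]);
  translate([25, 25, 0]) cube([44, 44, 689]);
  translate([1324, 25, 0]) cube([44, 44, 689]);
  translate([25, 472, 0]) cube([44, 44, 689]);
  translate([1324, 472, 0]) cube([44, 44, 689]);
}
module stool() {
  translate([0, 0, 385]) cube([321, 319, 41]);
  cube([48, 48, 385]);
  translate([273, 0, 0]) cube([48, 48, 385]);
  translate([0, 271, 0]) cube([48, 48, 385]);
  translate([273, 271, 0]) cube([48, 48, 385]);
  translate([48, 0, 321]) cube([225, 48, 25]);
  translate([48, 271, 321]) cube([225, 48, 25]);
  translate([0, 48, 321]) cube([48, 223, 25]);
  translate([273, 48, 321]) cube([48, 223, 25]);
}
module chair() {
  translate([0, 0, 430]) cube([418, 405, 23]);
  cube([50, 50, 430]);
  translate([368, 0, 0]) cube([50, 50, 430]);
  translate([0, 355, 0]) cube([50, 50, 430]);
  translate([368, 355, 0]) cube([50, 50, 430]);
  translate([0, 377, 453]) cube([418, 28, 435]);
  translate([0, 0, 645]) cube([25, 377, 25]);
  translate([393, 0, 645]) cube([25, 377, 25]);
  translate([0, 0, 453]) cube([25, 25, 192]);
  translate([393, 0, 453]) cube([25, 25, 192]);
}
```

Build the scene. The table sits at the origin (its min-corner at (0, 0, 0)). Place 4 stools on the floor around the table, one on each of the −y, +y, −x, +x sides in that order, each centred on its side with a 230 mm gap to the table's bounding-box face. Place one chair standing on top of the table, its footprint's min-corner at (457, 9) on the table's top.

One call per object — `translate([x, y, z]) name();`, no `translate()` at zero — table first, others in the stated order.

table();
translate([536, -549, 0]) stool();
translate([536, 771, 0]) stool();
translate([-551, 111, 0]) stool();
translate([1623, 111, 0]) stool();
translate([457, 9, 719]) chair();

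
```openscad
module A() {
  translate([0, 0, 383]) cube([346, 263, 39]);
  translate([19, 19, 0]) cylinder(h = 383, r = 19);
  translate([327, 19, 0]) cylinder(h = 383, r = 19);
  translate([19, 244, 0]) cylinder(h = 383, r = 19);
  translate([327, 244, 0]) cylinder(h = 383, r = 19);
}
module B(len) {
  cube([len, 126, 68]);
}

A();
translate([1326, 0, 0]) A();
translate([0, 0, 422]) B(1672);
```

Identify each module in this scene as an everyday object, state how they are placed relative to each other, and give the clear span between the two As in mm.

A is a stool. B is a beam. A beam spans the tops of two stools. The clear span between the two stools is 980 mm.

Second stool starts at x = 1326; first ends at x = 346; clear span = 1326 − 346 = 980 mm.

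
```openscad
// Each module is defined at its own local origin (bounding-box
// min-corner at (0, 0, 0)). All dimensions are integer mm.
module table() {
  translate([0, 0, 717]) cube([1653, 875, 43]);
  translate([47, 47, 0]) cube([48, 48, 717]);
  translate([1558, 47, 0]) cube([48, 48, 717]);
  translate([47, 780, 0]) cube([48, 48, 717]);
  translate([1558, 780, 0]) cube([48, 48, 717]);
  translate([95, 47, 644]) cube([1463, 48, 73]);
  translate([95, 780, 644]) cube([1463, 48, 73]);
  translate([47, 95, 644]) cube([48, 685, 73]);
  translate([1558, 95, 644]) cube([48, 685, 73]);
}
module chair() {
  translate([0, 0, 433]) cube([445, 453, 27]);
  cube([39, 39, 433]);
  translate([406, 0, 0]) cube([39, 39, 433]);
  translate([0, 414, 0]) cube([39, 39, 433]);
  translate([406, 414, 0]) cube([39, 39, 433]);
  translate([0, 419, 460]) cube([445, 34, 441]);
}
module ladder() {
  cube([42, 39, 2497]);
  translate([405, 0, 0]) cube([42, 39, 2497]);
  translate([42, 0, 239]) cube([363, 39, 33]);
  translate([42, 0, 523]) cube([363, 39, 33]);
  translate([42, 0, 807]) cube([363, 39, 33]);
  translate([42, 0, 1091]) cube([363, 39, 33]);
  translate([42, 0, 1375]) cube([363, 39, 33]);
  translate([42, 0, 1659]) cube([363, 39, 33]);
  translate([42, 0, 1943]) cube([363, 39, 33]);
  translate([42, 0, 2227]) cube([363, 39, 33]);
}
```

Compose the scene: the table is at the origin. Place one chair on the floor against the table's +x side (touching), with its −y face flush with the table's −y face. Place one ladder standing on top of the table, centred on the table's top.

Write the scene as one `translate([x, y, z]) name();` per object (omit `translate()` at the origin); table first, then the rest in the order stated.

table();
translate([1653, 0, 0]) chair();
translate([603, 418, 760]) ladder();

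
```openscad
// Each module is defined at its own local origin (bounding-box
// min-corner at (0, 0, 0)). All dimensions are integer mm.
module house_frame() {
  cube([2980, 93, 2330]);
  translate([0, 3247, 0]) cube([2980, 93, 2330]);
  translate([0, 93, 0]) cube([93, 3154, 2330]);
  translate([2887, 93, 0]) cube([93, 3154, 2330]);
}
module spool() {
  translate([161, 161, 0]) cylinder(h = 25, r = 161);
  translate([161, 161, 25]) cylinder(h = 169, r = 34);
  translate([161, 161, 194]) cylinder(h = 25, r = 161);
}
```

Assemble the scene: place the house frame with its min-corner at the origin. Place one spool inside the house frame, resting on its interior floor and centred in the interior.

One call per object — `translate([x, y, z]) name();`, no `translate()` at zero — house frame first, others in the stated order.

house_frame();
translate([1329, 1509, 0]) spool();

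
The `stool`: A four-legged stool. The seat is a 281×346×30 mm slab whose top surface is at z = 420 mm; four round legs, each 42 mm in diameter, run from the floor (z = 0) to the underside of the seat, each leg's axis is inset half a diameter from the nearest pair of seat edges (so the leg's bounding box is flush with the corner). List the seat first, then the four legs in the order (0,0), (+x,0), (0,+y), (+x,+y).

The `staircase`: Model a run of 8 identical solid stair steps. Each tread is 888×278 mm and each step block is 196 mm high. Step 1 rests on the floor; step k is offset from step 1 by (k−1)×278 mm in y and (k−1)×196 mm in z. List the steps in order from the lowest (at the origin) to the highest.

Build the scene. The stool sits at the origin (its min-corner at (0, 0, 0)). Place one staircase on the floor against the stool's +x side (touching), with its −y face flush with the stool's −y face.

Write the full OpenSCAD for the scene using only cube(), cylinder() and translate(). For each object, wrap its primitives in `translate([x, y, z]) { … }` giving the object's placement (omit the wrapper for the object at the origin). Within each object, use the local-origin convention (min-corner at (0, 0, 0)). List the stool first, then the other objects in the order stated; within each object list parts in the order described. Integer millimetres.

translate([0, 0, 390]) cube([281, 346, 30]);
translate([21, 21, 0]) cylinder(h = 390, r = 21);
translate([260, 21, 0]) cylinder(h = 390, r = 21);
translate([21, 325, 0]) cylinder(h = 390, r = 21);
translate([260, 325, 0]) cylinder(h = 390, r = 21);
translate([281, 0, 0]) {
  cube([888, 278, 196]);
  translate([0, 278, 196]) cube([888, 278, 196]);
  translate([0, 556, 392]) cube([888, 278, 196]);
  translate([0, 834, 588]) cube([888, 278, 196]);
  translate([0, 1112, 784]) cube([888, 278, 196]);
  translate([0, 1390, 980]) cube([888, 278, 196]);
  translate([0, 1668, 1176]) cube([888, 278, 196]);
  translate([0, 1946, 1372]) cube([888, 278, 196]);
}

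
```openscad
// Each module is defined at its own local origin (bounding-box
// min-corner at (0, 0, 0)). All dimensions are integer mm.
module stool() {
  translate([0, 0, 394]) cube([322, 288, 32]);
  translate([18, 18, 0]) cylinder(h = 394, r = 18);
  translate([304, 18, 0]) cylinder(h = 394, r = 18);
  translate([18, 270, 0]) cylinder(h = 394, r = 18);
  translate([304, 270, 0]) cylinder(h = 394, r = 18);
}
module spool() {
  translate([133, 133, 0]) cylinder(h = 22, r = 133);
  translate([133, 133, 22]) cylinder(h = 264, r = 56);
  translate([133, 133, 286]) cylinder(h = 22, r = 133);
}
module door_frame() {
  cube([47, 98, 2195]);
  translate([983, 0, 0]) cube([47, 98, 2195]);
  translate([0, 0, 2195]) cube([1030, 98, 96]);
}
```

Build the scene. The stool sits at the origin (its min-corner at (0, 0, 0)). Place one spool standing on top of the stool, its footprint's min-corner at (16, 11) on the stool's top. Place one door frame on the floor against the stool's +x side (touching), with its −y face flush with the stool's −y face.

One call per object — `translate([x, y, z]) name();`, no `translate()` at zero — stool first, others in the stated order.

stool();
translate([16, 11, 426]) spool();
translate([322, 0, 0]) door_frame();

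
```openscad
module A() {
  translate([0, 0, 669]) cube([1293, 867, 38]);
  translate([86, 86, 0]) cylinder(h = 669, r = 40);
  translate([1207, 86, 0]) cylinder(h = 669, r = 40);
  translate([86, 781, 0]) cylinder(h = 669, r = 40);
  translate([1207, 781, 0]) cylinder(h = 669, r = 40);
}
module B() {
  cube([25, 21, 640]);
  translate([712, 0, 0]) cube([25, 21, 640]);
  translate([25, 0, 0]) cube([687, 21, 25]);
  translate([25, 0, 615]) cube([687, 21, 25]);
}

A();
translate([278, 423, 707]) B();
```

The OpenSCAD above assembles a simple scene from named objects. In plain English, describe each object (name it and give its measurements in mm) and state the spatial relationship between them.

A is a table with a 1293×867 mm rectangular top, 38 mm thick, top surface at z = 707 mm, supported by four round legs of 80 mm diameter, each leg's bounding box inset 46 mm from the nearest pair of top edges, running from the floor.

B is a picture frame with a 687×590 mm rectangular opening (x by z) and a uniform 25 mm border on every side. Frame depth is 21 mm along y. It is built from two vertical stiles running the full outside height and two horizontal rails spanning the gap between the stiles.

The picture frame is on top of the table, centred.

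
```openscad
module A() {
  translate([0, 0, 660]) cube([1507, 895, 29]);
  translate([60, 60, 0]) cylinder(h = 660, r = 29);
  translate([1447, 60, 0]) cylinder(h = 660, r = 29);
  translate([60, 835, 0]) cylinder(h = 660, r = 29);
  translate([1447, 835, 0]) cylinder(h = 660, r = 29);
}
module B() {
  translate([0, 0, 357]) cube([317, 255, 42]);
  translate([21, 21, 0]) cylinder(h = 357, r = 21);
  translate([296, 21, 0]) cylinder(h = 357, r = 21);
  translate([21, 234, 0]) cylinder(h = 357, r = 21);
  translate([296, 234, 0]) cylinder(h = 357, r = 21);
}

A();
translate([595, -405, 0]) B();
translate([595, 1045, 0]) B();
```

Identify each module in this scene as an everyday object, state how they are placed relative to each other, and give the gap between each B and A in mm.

Each stool's nearest face is 150 mm from the table's bounding box.

A is a table. B is a stool. Two stools sit around the table at the −y, +y sides. The gap between each stool and the table is 150 mm.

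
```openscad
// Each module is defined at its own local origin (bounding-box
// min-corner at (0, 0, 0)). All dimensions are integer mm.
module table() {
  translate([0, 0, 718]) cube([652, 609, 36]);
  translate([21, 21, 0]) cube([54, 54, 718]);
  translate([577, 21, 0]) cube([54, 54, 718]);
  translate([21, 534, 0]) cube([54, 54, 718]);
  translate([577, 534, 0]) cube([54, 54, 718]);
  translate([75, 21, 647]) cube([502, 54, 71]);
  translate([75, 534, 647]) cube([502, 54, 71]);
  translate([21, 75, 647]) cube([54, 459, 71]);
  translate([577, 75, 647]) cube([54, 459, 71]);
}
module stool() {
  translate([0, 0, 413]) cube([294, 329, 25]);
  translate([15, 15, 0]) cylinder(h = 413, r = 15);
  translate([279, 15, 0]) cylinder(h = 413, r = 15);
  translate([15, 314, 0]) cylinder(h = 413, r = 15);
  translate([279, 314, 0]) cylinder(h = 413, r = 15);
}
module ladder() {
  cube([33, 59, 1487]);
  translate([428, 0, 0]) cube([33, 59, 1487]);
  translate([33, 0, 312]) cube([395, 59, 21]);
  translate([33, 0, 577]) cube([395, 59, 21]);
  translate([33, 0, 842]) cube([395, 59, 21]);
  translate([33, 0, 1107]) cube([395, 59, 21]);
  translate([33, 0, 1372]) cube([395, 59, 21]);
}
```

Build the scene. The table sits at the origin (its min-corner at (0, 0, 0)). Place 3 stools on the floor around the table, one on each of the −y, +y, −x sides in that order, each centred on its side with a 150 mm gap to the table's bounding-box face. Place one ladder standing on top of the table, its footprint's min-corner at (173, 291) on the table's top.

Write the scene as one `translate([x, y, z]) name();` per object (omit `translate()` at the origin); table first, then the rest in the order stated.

table();
translate([179, -479, 0]) stool();
translate([179, 759, 0]) stool();
translate([-444, 140, 0]) stool();
translate([173, 291, 754]) ladder();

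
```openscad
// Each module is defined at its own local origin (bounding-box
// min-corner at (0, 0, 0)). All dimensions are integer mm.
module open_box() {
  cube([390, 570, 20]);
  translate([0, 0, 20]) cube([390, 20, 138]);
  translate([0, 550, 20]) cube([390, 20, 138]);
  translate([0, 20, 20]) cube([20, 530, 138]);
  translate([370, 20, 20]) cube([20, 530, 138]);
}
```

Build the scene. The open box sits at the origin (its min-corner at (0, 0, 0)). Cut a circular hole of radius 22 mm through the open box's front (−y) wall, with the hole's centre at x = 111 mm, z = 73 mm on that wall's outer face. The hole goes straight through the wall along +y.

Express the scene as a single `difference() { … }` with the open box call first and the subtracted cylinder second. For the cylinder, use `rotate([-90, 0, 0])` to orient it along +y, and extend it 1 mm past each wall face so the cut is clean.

difference() {
  open_box();
  translate([111, -1, 73]) rotate([-90, 0, 0]) cylinder(h = 22, r = 22);
}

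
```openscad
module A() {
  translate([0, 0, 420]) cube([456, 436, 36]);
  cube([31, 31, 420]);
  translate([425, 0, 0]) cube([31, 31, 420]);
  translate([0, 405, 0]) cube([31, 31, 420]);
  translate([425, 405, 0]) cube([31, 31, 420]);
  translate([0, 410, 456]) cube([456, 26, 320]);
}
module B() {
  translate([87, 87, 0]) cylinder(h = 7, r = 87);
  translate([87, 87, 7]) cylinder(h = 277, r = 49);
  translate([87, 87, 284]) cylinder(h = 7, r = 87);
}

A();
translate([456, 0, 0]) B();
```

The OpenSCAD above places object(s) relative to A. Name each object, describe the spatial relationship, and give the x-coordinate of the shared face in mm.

A is a chair. B is a spool. The spool is against the chair's +x side, with their −y faces flush. The x-coordinate of the shared face is 456 mm.

The chair's +x face and the spool's −x face are both at x = 456 mm.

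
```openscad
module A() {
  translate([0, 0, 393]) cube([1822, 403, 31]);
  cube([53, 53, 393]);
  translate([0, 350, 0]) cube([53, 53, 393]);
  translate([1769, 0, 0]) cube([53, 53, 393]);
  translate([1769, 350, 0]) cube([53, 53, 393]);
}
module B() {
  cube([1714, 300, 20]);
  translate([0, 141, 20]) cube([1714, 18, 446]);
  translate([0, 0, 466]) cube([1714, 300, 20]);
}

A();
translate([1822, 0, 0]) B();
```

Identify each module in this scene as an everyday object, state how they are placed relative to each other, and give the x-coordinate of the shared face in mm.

A is a bench. B is an I-beam. The I-beam is against the bench's +x side, with their −y faces flush. The x-coordinate of the shared face is 1822 mm.

The bench's +x face and the I-beam's −x face are both at x = 1822 mm.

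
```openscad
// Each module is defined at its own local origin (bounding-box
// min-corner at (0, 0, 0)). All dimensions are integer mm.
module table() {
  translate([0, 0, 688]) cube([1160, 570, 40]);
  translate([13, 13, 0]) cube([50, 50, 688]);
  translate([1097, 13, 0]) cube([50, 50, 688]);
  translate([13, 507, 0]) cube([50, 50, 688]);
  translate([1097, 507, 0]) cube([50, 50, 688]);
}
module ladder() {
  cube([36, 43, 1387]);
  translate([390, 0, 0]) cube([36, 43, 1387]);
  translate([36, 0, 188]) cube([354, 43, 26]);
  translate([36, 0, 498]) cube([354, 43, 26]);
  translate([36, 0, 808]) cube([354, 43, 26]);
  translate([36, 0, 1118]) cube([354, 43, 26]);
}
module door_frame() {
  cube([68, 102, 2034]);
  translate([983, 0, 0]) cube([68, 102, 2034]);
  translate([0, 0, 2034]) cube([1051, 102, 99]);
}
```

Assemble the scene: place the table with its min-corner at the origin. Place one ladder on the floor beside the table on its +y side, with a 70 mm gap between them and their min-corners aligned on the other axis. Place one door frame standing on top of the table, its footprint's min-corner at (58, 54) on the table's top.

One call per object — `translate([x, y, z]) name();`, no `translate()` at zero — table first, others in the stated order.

table();
translate([0, 640, 0]) ladder();
translate([58, 54, 728]) door_frame();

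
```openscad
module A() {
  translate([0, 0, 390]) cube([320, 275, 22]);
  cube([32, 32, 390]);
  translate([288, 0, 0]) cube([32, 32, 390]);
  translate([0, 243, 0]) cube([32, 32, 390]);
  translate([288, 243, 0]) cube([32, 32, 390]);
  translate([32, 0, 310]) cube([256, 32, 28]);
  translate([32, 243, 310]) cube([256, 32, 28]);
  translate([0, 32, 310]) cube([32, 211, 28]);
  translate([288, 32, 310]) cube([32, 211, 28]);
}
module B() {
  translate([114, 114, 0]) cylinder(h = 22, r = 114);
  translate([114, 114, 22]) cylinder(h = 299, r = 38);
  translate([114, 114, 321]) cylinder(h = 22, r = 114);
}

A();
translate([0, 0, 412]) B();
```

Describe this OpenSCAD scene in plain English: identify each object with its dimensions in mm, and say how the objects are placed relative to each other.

A is a four-legged stool. The seat is a 320×275×22 mm slab whose top surface is at z = 412 mm; four square legs, each 32×32 mm in cross-section, run from the floor (z = 0) to the underside of the seat, each flush with a corner of the seat. Four stretchers, 32 mm wide and 28 mm tall, connect adjacent legs with their undersides at z = 310 mm, each running between the inner faces of the legs it joins and aligned with the legs' outer faces on the other axis.

B is a spool: two coaxial disc flanges of radius 114 mm and thickness 22 mm, joined by a core cylinder of radius 38 mm and height 299 mm. The lower flange rests on z = 0 and the three cylinders share a vertical axis.

The spool is on top of the stool.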